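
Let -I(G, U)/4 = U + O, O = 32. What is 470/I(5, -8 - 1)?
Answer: -235/46 ≈ -5.1087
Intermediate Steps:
I(G, U) = -128 - 4*U (I(G, U) = -4*(U + 32) = -4*(32 + U) = -128 - 4*U)
470/I(5, -8 - 1) = 470/(-128 - 4*(-8 - 1)) = 470/(-128 - 4*(-9)) = 470/(-128 + 36) = 470/(-92) = 470*(-1/92) = -235/46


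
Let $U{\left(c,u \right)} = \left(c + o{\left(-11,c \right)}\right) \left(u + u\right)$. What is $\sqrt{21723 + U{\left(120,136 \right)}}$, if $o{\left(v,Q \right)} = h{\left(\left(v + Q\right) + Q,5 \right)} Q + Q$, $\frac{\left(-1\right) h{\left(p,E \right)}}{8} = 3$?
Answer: $9 i \sqrt{8597} \approx 834.48 i$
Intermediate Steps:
$h{\left(p,E \right)} = -24$ ($h{\left(p,E \right)} = \left(-8\right) 3 = -24$)
$o{\left(v,Q \right)} = - 23 Q$ ($o{\left(v,Q \right)} = - 24 Q + Q = - 23 Q$)
$U{\left(c,u \right)} = - 44 c u$ ($U{\left(c,u \right)} = \left(c - 23 c\right) \left(u + u\right) = - 22 c 2 u = - 44 c u$)
$\sqrt{21723 + U{\left(120,136 \right)}} = \sqrt{21723 - 5280 \cdot 136} = \sqrt{21723 - 718080} = \sqrt{-696357} = 9 i \sqrt{8597}$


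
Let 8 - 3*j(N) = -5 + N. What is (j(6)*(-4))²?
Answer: 784/9 ≈ 87.111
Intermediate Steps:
j(N) = 13/3 - N/3 (j(N) = 8/3 - (-5 + N)/3 = 8/3 + (5/3 - N/3) = 13/3 - N/3)
(j(6)*(-4))² = ((13/3 - ⅓*6)*(-4))² = ((13/3 - 2)*(-4))² = ((7/3)*(-4))² = (-28/3)² = 784/9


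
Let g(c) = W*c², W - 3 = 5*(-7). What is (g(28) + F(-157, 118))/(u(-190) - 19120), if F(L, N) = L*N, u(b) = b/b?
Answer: 14538/6373 ≈ 2.2812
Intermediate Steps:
W = -32 (W = 3 + 5*(-7) = 3 - 35 = -32)
u(b) = 1
g(c) = -32*c²
(g(28) + F(-157, 118))/(u(-190) - 19120) = (-32*28² - 157*118)/(1 - 19120) = (-32*784 - 18526)/(-19119) = (-25088 - 18526)*(-1/19119) = -43614*(-1/19119) = 14538/6373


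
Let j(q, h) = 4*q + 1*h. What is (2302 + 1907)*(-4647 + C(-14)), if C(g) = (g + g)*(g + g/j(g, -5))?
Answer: -17936343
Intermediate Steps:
j(q, h) = h + 4*q (j(q, h) = 4*q + h = h + 4*q)
C(g) = 2*g*(g + g/(-5 + 4*g)) (C(g) = (g + g)*(g + g/(-5 + 4*g)) = (2*g)*(g + g/(-5 + 4*g)) = 2*g*(g + g/(-5 + 4*g)))
(2302 + 1907)*(-4647 + C(-14)) = (2302 + 1907)*(-4647 + 8*(-14)²*(-1 - 14)/(-5 + 4*(-14))) = 4209*(-4647 + 8*196*(-15)/(-5 - 56)) = 4209*(-4647 + 8*196*(-15)/(-61)) = 4209*(-4647 + 8*196*(-1/61)*(-15)) = 4209*(-4647 + 23520/61) = 4209*(-259947/61) = -17936343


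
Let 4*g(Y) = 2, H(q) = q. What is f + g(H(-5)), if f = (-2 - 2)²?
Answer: 33/2 ≈ 16.500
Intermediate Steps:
g(Y) = ½ (g(Y) = (¼)*2 = ½)
f = 16 (f = (-4)² = 16)
f + g(H(-5)) = 16 + ½ = 33/2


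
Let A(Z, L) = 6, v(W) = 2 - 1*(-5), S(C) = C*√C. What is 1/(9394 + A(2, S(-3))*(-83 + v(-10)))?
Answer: 1/8938 ≈ 0.00011188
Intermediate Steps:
S(C) = C^(3/2)
v(W) = 7 (v(W) = 2 + 5 = 7)
1/(9394 + A(2, S(-3))*(-83 + v(-10))) = 1/(9394 + 6*(-83 + 7)) = 1/(9394 + 6*(-76)) = 1/(9394 - 456) = 1/8938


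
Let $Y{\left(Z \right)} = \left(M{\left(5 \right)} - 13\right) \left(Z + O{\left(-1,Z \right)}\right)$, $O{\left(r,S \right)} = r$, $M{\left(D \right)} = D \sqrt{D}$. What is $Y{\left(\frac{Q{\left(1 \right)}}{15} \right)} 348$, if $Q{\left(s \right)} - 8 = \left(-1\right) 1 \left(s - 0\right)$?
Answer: $\frac{12064}{5} - 928 \sqrt{5} \approx 337.73$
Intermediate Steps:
$Q{\left(s \right)} = 8 - s$ ($Q{\left(s \right)} = 8 + \left(-1\right) 1 \left(s - 0\right) = 8 - \left(s + 0\right) = 8 - s$)
$M{\left(D \right)} = D^{\frac{3}{2}}$
$Y{\left(Z \right)} = \left(-1 + Z\right) \left(-13 + 5 \sqrt{5}\right)$ ($Y{\left(Z \right)} = \left(5^{\frac{3}{2}} - 13\right) \left(Z - 1\right) = \left(5 \sqrt{5} - 13\right) \left(-1 + Z\right) = \left(-13 + 5 \sqrt{5}\right) \left(-1 + Z\right) = \left(-1 + Z\right) \left(-13 + 5 \sqrt{5}\right)$)
$Y{\left(\frac{Q{\left(1 \right)}}{15} \right)} 348 = \left(13 - 13 \frac{8 - 1}{15} - 5 \sqrt{5} + 5 \frac{8 - 1}{15} \sqrt{5}\right) 348 = \left(13 - 13 \left(8 - 1\right) \frac{1}{15} - 5 \sqrt{5} + 5 \left(8 - 1\right) \frac{1}{15} \sqrt{5}\right) 348 = \left(13 - 13 \cdot 7 \cdot \frac{1}{15} - 5 \sqrt{5} + 5 \cdot 7 \cdot \frac{1}{15} \sqrt{5}\right) 348 = \left(13 - \frac{91}{15} - 5 \sqrt{5} + 5 \cdot \frac{7}{15} \sqrt{5}\right) 348 = \left(13 - \frac{91}{15} - 5 \sqrt{5} + \frac{7 \sqrt{5}}{3}\right) 348 = \left(\frac{104}{15} - \frac{8 \sqrt{5}}{3}\right) 348 = \frac{12064}{5} - 928 \sqrt{5}$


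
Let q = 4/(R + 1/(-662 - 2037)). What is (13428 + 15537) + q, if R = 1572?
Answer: 122893494851/4242827 ≈ 28965.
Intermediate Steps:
q = 10796/4242827 (q = 4/(1572 + 1/(-662 - 2037)) = 4/(1572 + 1/(-2699)) = 4/(1572 - 1/2699) = 4/(4242827/2699) = 4*(2699/4242827) = 10796/4242827 ≈ 0.0025445)
(13428 + 15537) + q = (13428 + 15537) + 10796/4242827 = 28965 + 10796/4242827 = 122893494851/4242827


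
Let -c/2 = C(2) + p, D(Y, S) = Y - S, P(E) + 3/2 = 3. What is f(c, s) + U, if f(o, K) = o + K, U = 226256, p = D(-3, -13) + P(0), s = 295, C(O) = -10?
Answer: 226548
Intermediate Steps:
P(E) = 3/2 (P(E) = -3/2 + 3 = 3/2)
p = 23/2 (p = (-3 - 1*(-13)) + 3/2 = (-3 + 13) + 3/2 = 10 + 3/2 = 23/2 ≈ 11.500)
c = -3 (c = -2*(-10 + 23/2) = -2*3/2 = -3)
f(o, K) = K + o
f(c, s) + U = (295 - 3) + 226256 = 292 + 226256 = 226548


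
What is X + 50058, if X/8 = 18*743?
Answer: 157050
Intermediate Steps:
X = 106992 (X = 8*(18*743) = 8*13374 = 106992)
X + 50058 = 106992 + 50058 = 157050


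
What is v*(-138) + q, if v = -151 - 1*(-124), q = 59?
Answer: 3785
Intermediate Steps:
v = -27 (v = -151 + 124 = -27)
v*(-138) + q = -27*(-138) + 59 = 3726 + 59 = 3785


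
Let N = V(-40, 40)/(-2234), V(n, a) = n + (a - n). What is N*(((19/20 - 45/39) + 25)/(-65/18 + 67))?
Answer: -16578/2366923 ≈ -0.0070040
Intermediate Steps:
V(n, a) = a
N = -20/1117 (N = 40/(-2234) = 40*(-1/2234) = -20/1117 ≈ -0.017905)
N*(((19/20 - 45/39) + 25)/(-65/18 + 67)) = -20*((19/20 - 45/39) + 25)/(1117*(-65/18 + 67)) = -20*((19*(1/20) - 45*1/39) + 25)/(1117*(-65*1/18 + 67)) = -20*((19/20 - 15/13) + 25)/(1117*(-65/18 + 67)) = -20*(-53/260 + 25)/(1117*1141/18) = -6447*18/(14521*1141) = -20/1117*8289/21190 = -16578/2366923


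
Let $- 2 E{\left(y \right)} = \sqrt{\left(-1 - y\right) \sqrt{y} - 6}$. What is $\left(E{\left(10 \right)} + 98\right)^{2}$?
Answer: $\frac{\left(196 - i \sqrt{6 + 11 \sqrt{10}}\right)^{2}}{4} \approx 9593.8 - 625.86 i$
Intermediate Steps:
$E{\left(y \right)} = - \frac{\sqrt{-6 + \sqrt{y} \left(-1 - y\right)}}{2}$ ($E{\left(y \right)} = - \frac{\sqrt{\left(-1 - y\right) \sqrt{y} - 6}}{2} = - \frac{\sqrt{\sqrt{y} \left(-1 - y\right) - 6}}{2} = - \frac{\sqrt{-6 + \sqrt{y} \left(-1 - y\right)}}{2}$)
$\left(E{\left(10 \right)} + 98\right)^{2} = \left(- \frac{\sqrt{-6 - \sqrt{10} - 10^{\frac{3}{2}}}}{2} + 98\right)^{2} = \left(- \frac{\sqrt{-6 - \sqrt{10} - 10 \sqrt{10}}}{2} + 98\right)^{2} = \left(- \frac{\sqrt{-6 - 11 \sqrt{10}}}{2} + 98\right)^{2} = \left(98 - \frac{\sqrt{-6 - 11 \sqrt{10}}}{2}\right)^{2}$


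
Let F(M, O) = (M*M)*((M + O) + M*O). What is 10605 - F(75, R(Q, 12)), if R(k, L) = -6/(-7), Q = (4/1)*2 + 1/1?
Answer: -5443890/7 ≈ -7.7770e+5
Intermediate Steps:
Q = 9 (Q = (4*1)*2 + 1*1 = 4*2 + 1 = 8 + 1 = 9)
R(k, L) = 6/7 (R(k, L) = -6*(-⅐) = 6/7)
F(M, O) = M²*(M + O + M*O)
10605 - F(75, R(Q, 12)) = 10605 - 75²*(75 + 6/7 + 75*(6/7)) = 10605 - 5625*(75 + 6/7 + 450/7) = 10605 - 5625*981/7 = 10605 - 1*5518125/7 = 10605 - 5518125/7 = -5443890/7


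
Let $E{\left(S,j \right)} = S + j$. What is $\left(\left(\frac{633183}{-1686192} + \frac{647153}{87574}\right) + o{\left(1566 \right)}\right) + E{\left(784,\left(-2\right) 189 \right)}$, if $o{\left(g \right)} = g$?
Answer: $\frac{48705711011585}{24611096368} \approx 1979.0$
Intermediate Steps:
$\left(\left(\frac{633183}{-1686192} + \frac{647153}{87574}\right) + o{\left(1566 \right)}\right) + E{\left(784,\left(-2\right) 189 \right)} = \left(\left(\frac{633183}{-1686192} + \frac{647153}{87574}\right) + 1566\right) + \left(784 - 378\right) = \left(\left(633183 \left(- \frac{1}{1686192}\right) + 647153 \cdot \frac{1}{87574}\right) + 1566\right) + \left(784 - 378\right) = \left(\left(- \frac{211061}{562064} + \frac{647153}{87574}\right) + 1566\right) + 406 = \left(\frac{172628973889}{24611096368} + 1566\right) + 406 = \frac{38713605886177}{24611096368} + 406 = \frac{48705711011585}{24611096368}$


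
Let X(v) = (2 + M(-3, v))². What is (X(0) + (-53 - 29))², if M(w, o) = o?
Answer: 6084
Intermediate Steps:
X(v) = (2 + v)²
(X(0) + (-53 - 29))² = ((2 + 0)² + (-53 - 29))² = (2² - 82)² = (4 - 82)² = (-78)² = 6084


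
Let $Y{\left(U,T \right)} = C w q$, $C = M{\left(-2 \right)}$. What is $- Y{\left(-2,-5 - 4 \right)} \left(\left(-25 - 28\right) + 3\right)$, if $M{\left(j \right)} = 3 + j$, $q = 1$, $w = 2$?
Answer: $100$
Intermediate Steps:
$C = 1$ ($C = 3 - 2 = 1$)
$Y{\left(U,T \right)} = 2$ ($Y{\left(U,T \right)} = 1 \cdot 2 \cdot 1 = 2 \cdot 1 = 2$)
$- Y{\left(-2,-5 - 4 \right)} \left(\left(-25 - 28\right) + 3\right) = - 2 \left(\left(-25 - 28\right) + 3\right) = - 2 \left(-53 + 3\right) = - 2 \left(-50\right) = \left(-1\right) \left(-100\right) = 100$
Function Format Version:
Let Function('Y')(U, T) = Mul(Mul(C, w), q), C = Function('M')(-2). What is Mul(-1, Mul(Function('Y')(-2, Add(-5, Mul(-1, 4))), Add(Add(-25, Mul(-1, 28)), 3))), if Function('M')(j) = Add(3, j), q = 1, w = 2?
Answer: 100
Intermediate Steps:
C = 1 (C = Add(3, -2) = 1)
Function('Y')(U, T) = 2 (Function('Y')(U, T) = Mul(Mul(1, 2), 1) = Mul(2, 1) = 2)
Mul(-1, Mul(Function('Y')(-2, Add(-5, Mul(-1, 4))), Add(Add(-25, Mul(-1, 28)), 3))) = Mul(-1, Mul(2, Add(Add(-25, Mul(-1, 28)), 3))) = Mul(-1, Mul(2, Add(Add(-25, -28), 3))) = Mul(-1, Mul(2, Add(-53, 3))) = Mul(-1, Mul(2, -50)) = Mul(-1, -100) = 100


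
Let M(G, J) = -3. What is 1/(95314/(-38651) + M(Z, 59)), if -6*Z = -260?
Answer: -38651/211267 ≈ -0.18295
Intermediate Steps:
Z = 130/3 (Z = -⅙*(-260) = 130/3 ≈ 43.333)
1/(95314/(-38651) + M(Z, 59)) = 1/(95314/(-38651) - 3) = 1/(95314*(-1/38651) - 3) = 1/(-95314/38651 - 3) = 1/(-211267/38651) = -38651/211267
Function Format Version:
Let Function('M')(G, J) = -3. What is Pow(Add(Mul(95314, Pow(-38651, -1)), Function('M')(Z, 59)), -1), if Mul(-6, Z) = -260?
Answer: Rational(-38651, 211267) ≈ -0.18295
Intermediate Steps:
Z = Rational(130, 3) (Z = Mul(Rational(-1, 6), -260) = Rational(130, 3) ≈ 43.333)
Pow(Add(Mul(95314, Pow(-38651, -1)), Function('M')(Z, 59)), -1) = Pow(Add(Mul(95314, Pow(-38651, -1)), -3), -1) = Pow(Add(Mul(95314, Rational(-1, 38651)), -3), -1) = Pow(Add(Rational(-95314, 38651), -3), -1) = Pow(Rational(-211267, 38651), -1) = Rational(-38651, 211267)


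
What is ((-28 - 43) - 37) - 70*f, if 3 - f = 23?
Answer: 1292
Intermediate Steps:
f = -20 (f = 3 - 1*23 = 3 - 23 = -20)
((-28 - 43) - 37) - 70*f = ((-28 - 43) - 37) - 70*(-20) = (-71 - 37) + 1400 = -108 + 1400 = 1292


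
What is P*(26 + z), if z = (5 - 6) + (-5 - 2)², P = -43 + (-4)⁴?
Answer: 15762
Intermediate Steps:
P = 213 (P = -43 + 256 = 213)
z = 48 (z = -1 + (-7)² = -1 + 49 = 48)
P*(26 + z) = 213*(26 + 48) = 213*74 = 15762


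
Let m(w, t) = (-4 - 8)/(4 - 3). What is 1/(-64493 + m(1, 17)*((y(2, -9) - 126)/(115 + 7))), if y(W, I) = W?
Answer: -61/3933329 ≈ -1.5508e-5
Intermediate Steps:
m(w, t) = -12 (m(w, t) = -12/1 = -12*1 = -12)
1/(-64493 + m(1, 17)*((y(2, -9) - 126)/(115 + 7))) = 1/(-64493 - 12*(2 - 126)/(115 + 7)) = 1/(-64493 - (-1488)/122) = 1/(-64493 - 12*(-62/61)) = 1/(-64493 + 744/61) = 1/(-3933329/61) = -61/3933329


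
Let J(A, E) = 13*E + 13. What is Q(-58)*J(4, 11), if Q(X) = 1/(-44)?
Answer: -39/11 ≈ -3.5455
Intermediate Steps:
Q(X) = -1/44
J(A, E) = 13 + 13*E
Q(-58)*J(4, 11) = -(13 + 13*11)/44 = -(13 + 143)/44 = -1/44*156 = -39/11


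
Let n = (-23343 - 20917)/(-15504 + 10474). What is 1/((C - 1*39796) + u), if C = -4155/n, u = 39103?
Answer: -4426/5157183 ≈ -0.00085822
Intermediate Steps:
n = 4426/503 (n = -44260/(-5030) = -44260*(-1/5030) = 4426/503 ≈ 8.7992)
C = -2089965/4426 (C = -4155/4426/503 = -4155*503/4426 = -2089965/4426 ≈ -472.20)
1/((C - 1*39796) + u) = 1/((-2089965/4426 - 1*39796) + 39103) = 1/((-2089965/4426 - 39796) + 39103) = 1/(-178227061/4426 + 39103) = 1/(-5157183/4426) = -4426/5157183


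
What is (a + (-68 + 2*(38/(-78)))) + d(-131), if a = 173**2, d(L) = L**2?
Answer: 1833820/39 ≈ 47021.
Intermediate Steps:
a = 29929
(a + (-68 + 2*(38/(-78)))) + d(-131) = (29929 + (-68 + 2*(38/(-78)))) + (-131)**2 = (29929 + (-68 + 2*(38*(-1/78)))) + 17161 = (29929 + (-68 + 2*(-19/39))) + 17161 = (29929 + (-68 - 38/39)) + 17161 = (29929 - 2690/39) + 17161 = 1164541/39 + 17161 = 1833820/39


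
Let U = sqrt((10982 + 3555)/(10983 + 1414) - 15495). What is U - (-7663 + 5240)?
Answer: 2423 + I*sqrt(48595475434)/1771 ≈ 2423.0 + 124.47*I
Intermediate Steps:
U = I*sqrt(48595475434)/1771 (U = sqrt(14537/12397 - 15495) = sqrt(-192076978/12397) = I*sqrt(48595475434)/1771 ≈ 124.47*I)
U - (-7663 + 5240) = I*sqrt(48595475434)/1771 - (-7663 + 5240) = I*sqrt(48595475434)/1771 - 1*(-2423) = I*sqrt(48595475434)/1771 + 2423 = 2423 + I*sqrt(48595475434)/1771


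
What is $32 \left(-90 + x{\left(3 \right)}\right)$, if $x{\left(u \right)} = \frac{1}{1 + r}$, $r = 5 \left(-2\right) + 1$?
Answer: $-2884$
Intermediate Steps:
$r = -9$ ($r = -10 + 1 = -9$)
$x{\left(u \right)} = - \frac{1}{8}$ ($x{\left(u \right)} = \frac{1}{1 - 9} = \frac{1}{-8} = - \frac{1}{8}$)
$32 \left(-90 + x{\left(3 \right)}\right) = 32 \left(-90 - \frac{1}{8}\right) = 32 \left(- \frac{721}{8}\right) = -2884$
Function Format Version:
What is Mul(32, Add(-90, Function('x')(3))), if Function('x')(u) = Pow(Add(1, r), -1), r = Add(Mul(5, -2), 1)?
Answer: -2884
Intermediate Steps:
r = -9 (r = Add(-10, 1) = -9)
Function('x')(u) = Rational(-1, 8) (Function('x')(u) = Pow(Add(1, -9), -1) = Pow(-8, -1) = Rational(-1, 8))
Mul(32, Add(-90, Function('x')(3))) = Mul(32, Add(-90, Rational(-1, 8))) = Mul(32, Rational(-721, 8)) = -2884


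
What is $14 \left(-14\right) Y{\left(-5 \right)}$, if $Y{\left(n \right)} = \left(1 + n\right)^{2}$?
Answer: $-3136$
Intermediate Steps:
$14 \left(-14\right) Y{\left(-5 \right)} = 14 \left(-14\right) \left(1 - 5\right)^{2} = - 196 \left(-4\right)^{2} = \left(-196\right) 16 = -3136$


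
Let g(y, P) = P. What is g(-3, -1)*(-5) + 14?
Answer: 19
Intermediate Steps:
g(-3, -1)*(-5) + 14 = -1*(-5) + 14 = 5 + 14 = 19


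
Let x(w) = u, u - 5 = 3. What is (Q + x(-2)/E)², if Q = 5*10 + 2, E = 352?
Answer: 5239521/1936 ≈ 2706.4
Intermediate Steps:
u = 8 (u = 5 + 3 = 8)
x(w) = 8
Q = 52 (Q = 50 + 2 = 52)
(Q + x(-2)/E)² = (52 + 8/352)² = (52 + 8*(1/352))² = (52 + 1/44)² = (2289/44)² = 5239521/1936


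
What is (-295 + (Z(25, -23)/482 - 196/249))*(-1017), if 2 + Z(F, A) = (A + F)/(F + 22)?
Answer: 282812896209/940141 ≈ 3.0082e+5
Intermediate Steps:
Z(F, A) = -2 + (A + F)/(22 + F) (Z(F, A) = -2 + (A + F)/(F + 22) = -2 + (A + F)/(22 + F))
(-295 + (Z(25, -23)/482 - 196/249))*(-1017) = (-295 + (((-44 - 23 - 1*25)/(22 + 25))/482 - 196/249))*(-1017) = (-295 + (((-44 - 23 - 25)/47)*(1/482) - 196*1/249))*(-1017) = (-295 + (((1/47)*(-92))*(1/482) - 196/249))*(-1017) = (-295 + (-92/47*1/482 - 196/249))*(-1017) = (-295 + (-46/11327 - 196/249))*(-1017) = (-295 - 2231546/2820423)*(-1017) = -834256331/2820423*(-1017) = 282812896209/940141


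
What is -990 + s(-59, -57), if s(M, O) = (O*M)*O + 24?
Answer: -192657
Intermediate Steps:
s(M, O) = 24 + M*O² (s(M, O) = (M*O)*O + 24 = M*O² + 24 = 24 + M*O²)
-990 + s(-59, -57) = -990 + (24 - 59*(-57)²) = -990 + (24 - 59*3249) = -990 + (24 - 191691) = -990 - 191667 = -192657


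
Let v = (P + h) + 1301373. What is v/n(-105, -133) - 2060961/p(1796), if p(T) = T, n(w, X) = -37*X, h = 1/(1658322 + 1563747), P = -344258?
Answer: -3877074450118219/4068145654572 ≈ -953.03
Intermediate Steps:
h = 1/3222069 ≈ 3.1036e-7
v = 3083890570936/3222069 (v = (-344258 + 1/3222069) + 1301373 = -1109223029801/3222069 + 1301373 = 3083890570936/3222069 ≈ 9.5712e+5)
v/n(-105, -133) - 2060961/p(1796) = 3083890570936/(3222069*((-37*(-133)))) - 2060961/1796 = (3083890570936/3222069)/4921 - 2060961*1/1796 = (3083890570936/3222069)*(1/4921) - 2060961/1796 = 440555795848/2265114507 - 2060961/1796 = -3877074450118219/4068145654572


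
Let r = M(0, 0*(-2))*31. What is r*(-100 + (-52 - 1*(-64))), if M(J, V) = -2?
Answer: 5456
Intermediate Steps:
r = -62 (r = -2*31 = -62)
r*(-100 + (-52 - 1*(-64))) = -62*(-100 + (-52 - 1*(-64))) = -62*(-100 + (-52 + 64)) = -62*(-100 + 12) = -62*(-88) = 5456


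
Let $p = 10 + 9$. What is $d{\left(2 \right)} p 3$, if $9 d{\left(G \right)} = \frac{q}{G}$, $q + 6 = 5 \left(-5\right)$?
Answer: $- \frac{589}{6} \approx -98.167$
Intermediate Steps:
$p = 19$
$q = -31$ ($q = -6 + 5 \left(-5\right) = -6 - 25 = -31$)
$d{\left(G \right)} = - \frac{31}{9 G}$ ($d{\left(G \right)} = \frac{\left(-31\right) \frac{1}{G}}{9} = - \frac{31}{9 G}$)
$d{\left(2 \right)} p 3 = - \frac{31}{9 \cdot 2} \cdot 19 \cdot 3 = \left(- \frac{31}{9}\right) \frac{1}{2} \cdot 19 \cdot 3 = \left(- \frac{31}{18}\right) 19 \cdot 3 = \left(- \frac{589}{18}\right) 3 = - \frac{589}{6}$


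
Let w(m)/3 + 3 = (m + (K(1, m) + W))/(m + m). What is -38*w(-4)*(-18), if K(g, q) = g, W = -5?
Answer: -4104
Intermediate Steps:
w(m) = -9 + 3*(-4 + m)/(2*m) (w(m) = -9 + 3*((m + (1 - 5))/(m + m)) = -9 + 3*((m - 4)/((2*m))) = -9 + 3*((-4 + m)*(1/(2*m))) = -9 + 3*((-4 + m)/(2*m)) = -9 + 3*(-4 + m)/(2*m))
-38*w(-4)*(-18) = -38*(-15/2 - 6/(-4))*(-18) = -38*(-15/2 - 6*(-¼))*(-18) = -38*(-15/2 + 3/2)*(-18) = -38*(-6)*(-18) = 228*(-18) = -4104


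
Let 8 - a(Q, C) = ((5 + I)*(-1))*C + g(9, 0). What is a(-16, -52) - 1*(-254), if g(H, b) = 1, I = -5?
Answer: 261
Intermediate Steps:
a(Q, C) = 7 (a(Q, C) = 8 - (((5 - 5)*(-1))*C + 1) = 8 - ((0*(-1))*C + 1) = 8 - (0*C + 1) = 8 - (0 + 1) = 8 - 1*1 = 8 - 1 = 7)
a(-16, -52) - 1*(-254) = 7 - 1*(-254) = 7 + 254 = 261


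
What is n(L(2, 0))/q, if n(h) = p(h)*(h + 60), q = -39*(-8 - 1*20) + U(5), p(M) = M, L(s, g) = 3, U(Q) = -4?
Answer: 189/1088 ≈ 0.17371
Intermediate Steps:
q = 1088 (q = -39*(-8 - 1*20) - 4 = -39*(-8 - 20) - 4 = -39*(-28) - 4 = 1092 - 4 = 1088)
n(h) = h*(60 + h) (n(h) = h*(h + 60) = h*(60 + h))
n(L(2, 0))/q = (3*(60 + 3))/1088 = (3*63)*(1/1088) = 189*(1/1088) = 189/1088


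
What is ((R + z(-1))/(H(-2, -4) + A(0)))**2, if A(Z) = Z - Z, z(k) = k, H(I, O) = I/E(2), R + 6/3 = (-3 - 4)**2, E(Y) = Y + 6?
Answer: 33856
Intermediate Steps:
E(Y) = 6 + Y
R = 47 (R = -2 + (-3 - 4)**2 = -2 + (-7)**2 = -2 + 49 = 47)
H(I, O) = I/8 (H(I, O) = I/(6 + 2) = I/8)
A(Z) = 0
((R + z(-1))/(H(-2, -4) + A(0)))**2 = ((47 - 1)/((1/8)*(-2) + 0))**2 = (46/(-1/4 + 0))**2 = (46/(-1/4))**2 = (46*(-4))**2 = (-184)**2 = 33856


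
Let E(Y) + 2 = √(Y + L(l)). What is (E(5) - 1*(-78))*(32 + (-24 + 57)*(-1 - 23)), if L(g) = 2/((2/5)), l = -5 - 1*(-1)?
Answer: -57760 - 760*√10 ≈ -60163.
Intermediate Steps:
l = -4 (l = -5 + 1 = -4)
L(g) = 5 (L(g) = 2/((2*(⅕))) = 2/(⅖) = 2*(5/2) = 5)
E(Y) = -2 + √(5 + Y) (E(Y) = -2 + √(Y + 5) = -2 + √(5 + Y))
(E(5) - 1*(-78))*(32 + (-24 + 57)*(-1 - 23)) = ((-2 + √(5 + 5)) - 1*(-78))*(32 + (-24 + 57)*(-1 - 23)) = ((-2 + √10) + 78)*(32 + 33*(-24)) = (76 + √10)*(32 - 792) = (76 + √10)*(-760) = -57760 - 760*√10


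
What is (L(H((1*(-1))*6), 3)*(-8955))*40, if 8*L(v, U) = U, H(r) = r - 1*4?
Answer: -134325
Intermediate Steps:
H(r) = -4 + r (H(r) = r - 4 = -4 + r)
L(v, U) = U/8
(L(H((1*(-1))*6), 3)*(-8955))*40 = (((1/8)*3)*(-8955))*40 = ((3/8)*(-8955))*40 = -26865/8*40 = -134325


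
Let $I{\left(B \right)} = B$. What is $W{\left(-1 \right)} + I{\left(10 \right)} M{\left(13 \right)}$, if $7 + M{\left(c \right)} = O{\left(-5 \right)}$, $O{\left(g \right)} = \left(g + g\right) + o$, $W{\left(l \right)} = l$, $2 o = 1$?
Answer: $-166$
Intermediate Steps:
$o = \frac{1}{2}$ ($o = \frac{1}{2} \cdot 1 = \frac{1}{2} \approx 0.5$)
$O{\left(g \right)} = \frac{1}{2} + 2 g$ ($O{\left(g \right)} = \left(g + g\right) + \frac{1}{2} = 2 g + \frac{1}{2} = \frac{1}{2} + 2 g$)
$M{\left(c \right)} = - \frac{33}{2}$ ($M{\left(c \right)} = -7 + \left(\frac{1}{2} + 2 \left(-5\right)\right) = -7 + \left(\frac{1}{2} - 10\right) = -7 - \frac{19}{2} = - \frac{33}{2}$)
$W{\left(-1 \right)} + I{\left(10 \right)} M{\left(13 \right)} = -1 + 10 \left(- \frac{33}{2}\right) = -1 - 165 = -166$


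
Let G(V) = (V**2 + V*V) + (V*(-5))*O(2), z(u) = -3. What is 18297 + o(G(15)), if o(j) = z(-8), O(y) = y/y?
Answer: 18294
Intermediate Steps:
O(y) = 1
G(V) = -5*V + 2*V**2 (G(V) = (V**2 + V*V) + (V*(-5))*1 = (V**2 + V**2) - 5*V*1 = 2*V**2 - 5*V = -5*V + 2*V**2)
o(j) = -3
18297 + o(G(15)) = 18297 - 3 = 18294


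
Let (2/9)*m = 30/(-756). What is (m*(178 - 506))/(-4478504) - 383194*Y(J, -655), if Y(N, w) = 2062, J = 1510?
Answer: -12385352514437597/15674764 ≈ -7.9015e+8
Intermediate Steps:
m = -5/28 (m = 9*(30/(-756))/2 = 9*(30*(-1/756))/2 = (9/2)*(-5/126) = -5/28 ≈ -0.17857)
(m*(178 - 506))/(-4478504) - 383194*Y(J, -655) = -5*(178 - 506)/28/(-4478504) - 383194/(1/2062) = -5/28*(-328)*(-1/4478504) - 383194/1/2062 = (410/7)*(-1/4478504) - 383194*2062 = -205/15674764 - 790146028 = -12385352514437597/15674764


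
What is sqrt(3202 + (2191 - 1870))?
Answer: sqrt(3523) ≈ 59.355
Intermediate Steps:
sqrt(3202 + (2191 - 1870)) = sqrt(3202 + 321) = sqrt(3523)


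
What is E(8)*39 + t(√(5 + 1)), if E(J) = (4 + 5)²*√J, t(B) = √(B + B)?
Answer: 6318*√2 + 2^(¾)*3^(¼) ≈ 8937.2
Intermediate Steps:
t(B) = √2*√B (t(B) = √(2*B) = √2*√B)
E(J) = 81*√J (E(J) = 9²*√J = 81*√J)
E(8)*39 + t(√(5 + 1)) = (81*√8)*39 + √2*√(√(5 + 1)) = (81*(2*√2))*39 + √2*√(√6) = (162*√2)*39 + √2*6^(¼) = 6318*√2 + 2^(¾)*3^(¼)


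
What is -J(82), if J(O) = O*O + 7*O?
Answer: -7298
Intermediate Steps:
J(O) = O**2 + 7*O
-J(82) = -82*(7 + 82) = -82*89 = -1*7298 = -7298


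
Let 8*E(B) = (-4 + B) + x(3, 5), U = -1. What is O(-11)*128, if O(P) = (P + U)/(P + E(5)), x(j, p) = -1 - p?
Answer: 4096/31 ≈ 132.13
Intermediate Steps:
E(B) = -5/4 + B/8 (E(B) = ((-4 + B) + (-1 - 1*5))/8 = ((-4 + B) + (-1 - 5))/8 = ((-4 + B) - 6)/8 = (-10 + B)/8 = -5/4 + B/8)
O(P) = (-1 + P)/(-5/8 + P) (O(P) = (P - 1)/(P + (-5/4 + (⅛)*5)) = (-1 + P)/(P + (-5/4 + 5/8)) = (-1 + P)/(P - 5/8) = (-1 + P)/(-5/8 + P))
O(-11)*128 = (8*(-1 - 11)/(-5 + 8*(-11)))*128 = (8*(-12)/(-5 - 88))*128 = (8*(-12)/(-93))*128 = (8*(-1/93)*(-12))*128 = (32/31)*128 = 4096/31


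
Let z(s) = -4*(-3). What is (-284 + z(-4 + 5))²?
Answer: 73984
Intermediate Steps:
z(s) = 12
(-284 + z(-4 + 5))² = (-284 + 12)² = (-272)² = 73984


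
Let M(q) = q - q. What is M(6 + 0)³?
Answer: 0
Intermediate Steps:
M(q) = 0
M(6 + 0)³ = 0³ = 0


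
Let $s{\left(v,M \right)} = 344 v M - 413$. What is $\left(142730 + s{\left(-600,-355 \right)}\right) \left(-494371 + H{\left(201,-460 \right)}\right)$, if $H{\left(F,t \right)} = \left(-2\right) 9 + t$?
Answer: $-36329001353133$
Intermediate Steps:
$s{\left(v,M \right)} = -413 + 344 M v$ ($s{\left(v,M \right)} = 344 M v - 413 = -413 + 344 M v$)
$H{\left(F,t \right)} = -18 + t$
$\left(142730 + s{\left(-600,-355 \right)}\right) \left(-494371 + H{\left(201,-460 \right)}\right) = \left(142730 - \left(413 + 122120 \left(-600\right)\right)\right) \left(-494371 - 478\right) = \left(142730 + \left(-413 + 73272000\right)\right) \left(-494371 - 478\right) = \left(142730 + 73271587\right) \left(-494849\right) = 73414317 \left(-494849\right) = -36329001353133$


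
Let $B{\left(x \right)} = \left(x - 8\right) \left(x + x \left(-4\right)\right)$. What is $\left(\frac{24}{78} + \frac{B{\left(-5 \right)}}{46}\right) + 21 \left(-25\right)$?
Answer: $- \frac{316301}{598} \approx -528.93$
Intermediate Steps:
$B{\left(x \right)} = - 3 x \left(-8 + x\right)$ ($B{\left(x \right)} = \left(-8 + x\right) \left(x - 4 x\right) = \left(-8 + x\right) \left(- 3 x\right) = - 3 x \left(-8 + x\right)$)
$\left(\frac{24}{78} + \frac{B{\left(-5 \right)}}{46}\right) + 21 \left(-25\right) = \left(\frac{24}{78} + \frac{3 \left(-5\right) \left(8 - -5\right)}{46}\right) + 21 \left(-25\right) = \left(24 \cdot \frac{1}{78} + 3 \left(-5\right) \left(8 + 5\right) \frac{1}{46}\right) - 525 = \left(\frac{4}{13} + 3 \left(-5\right) 13 \cdot \frac{1}{46}\right) - 525 = \left(\frac{4}{13} - \frac{195}{46}\right) - 525 = - \frac{2351}{598} - 525 = - \frac{316301}{598}$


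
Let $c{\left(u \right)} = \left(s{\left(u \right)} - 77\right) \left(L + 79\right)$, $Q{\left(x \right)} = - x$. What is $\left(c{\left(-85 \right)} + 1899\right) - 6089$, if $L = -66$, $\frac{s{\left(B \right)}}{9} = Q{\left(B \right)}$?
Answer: $4754$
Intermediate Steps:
$s{\left(B \right)} = - 9 B$ ($s{\left(B \right)} = 9 \left(- B\right) = - 9 B$)
$c{\left(u \right)} = -1001 - 117 u$ ($c{\left(u \right)} = \left(- 9 u - 77\right) \left(-66 + 79\right) = \left(-77 - 9 u\right) 13 = -1001 - 117 u$)
$\left(c{\left(-85 \right)} + 1899\right) - 6089 = \left(\left(-1001 - -9945\right) + 1899\right) - 6089 = \left(\left(-1001 + 9945\right) + 1899\right) - 6089 = \left(8944 + 1899\right) - 6089 = 10843 - 6089 = 4754$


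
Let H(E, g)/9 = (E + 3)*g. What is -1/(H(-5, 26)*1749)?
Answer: 1/818532 ≈ 1.2217e-6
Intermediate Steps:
H(E, g) = 9*g*(3 + E) (H(E, g) = 9*((E + 3)*g) = 9*((3 + E)*g) = 9*(g*(3 + E)) = 9*g*(3 + E))
-1/(H(-5, 26)*1749) = -1/((9*26*(3 - 5))*1749) = -1/((9*26*(-2))*1749) = -1/((-468)*1749) = -(-1)/(468*1749) = -1*(-1/818532) = 1/818532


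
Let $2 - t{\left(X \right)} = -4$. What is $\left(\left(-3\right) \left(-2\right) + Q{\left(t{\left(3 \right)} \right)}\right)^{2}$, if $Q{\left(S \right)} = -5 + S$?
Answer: $49$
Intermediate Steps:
$t{\left(X \right)} = 6$ ($t{\left(X \right)} = 2 - -4 = 2 + 4 = 6$)
$\left(\left(-3\right) \left(-2\right) + Q{\left(t{\left(3 \right)} \right)}\right)^{2} = \left(\left(-3\right) \left(-2\right) + \left(-5 + 6\right)\right)^{2} = \left(6 + 1\right)^{2} = 7^{2} = 49$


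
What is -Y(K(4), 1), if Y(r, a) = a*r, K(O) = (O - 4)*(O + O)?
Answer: 0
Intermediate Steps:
K(O) = 2*O*(-4 + O) (K(O) = (-4 + O)*(2*O) = 2*O*(-4 + O))
-Y(K(4), 1) = -2*4*(-4 + 4) = -2*4*0 = -0 = -1*0 = 0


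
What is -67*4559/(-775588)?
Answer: 305453/775588 ≈ 0.39383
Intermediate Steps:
-67*4559/(-775588) = -305453*(-1/775588) = 305453/775588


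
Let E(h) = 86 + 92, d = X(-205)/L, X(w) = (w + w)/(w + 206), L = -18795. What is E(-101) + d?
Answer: 669184/3759 ≈ 178.02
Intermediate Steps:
X(w) = 2*w/(206 + w) (X(w) = (2*w)/(206 + w) = 2*w/(206 + w))
d = 82/3759 (d = (2*(-205)/(206 - 205))/(-18795) = (2*(-205)/1)*(-1/18795) = (2*(-205)*1)*(-1/18795) = -410*(-1/18795) = 82/3759 ≈ 0.021814)
E(h) = 178
E(-101) + d = 178 + 82/3759 = 669184/3759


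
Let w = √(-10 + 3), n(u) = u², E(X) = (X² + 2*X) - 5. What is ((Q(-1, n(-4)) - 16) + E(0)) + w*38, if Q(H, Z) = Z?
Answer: -5 + 38*I*√7 ≈ -5.0 + 100.54*I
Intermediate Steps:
E(X) = -5 + X² + 2*X
w = I*√7 (w = √(-7) = I*√7 ≈ 2.6458*I)
((Q(-1, n(-4)) - 16) + E(0)) + w*38 = (((-4)² - 16) + (-5 + 0² + 2*0)) + (I*√7)*38 = ((16 - 16) + (-5 + 0 + 0)) + 38*I*√7 = (0 - 5) + 38*I*√7 = -5 + 38*I*√7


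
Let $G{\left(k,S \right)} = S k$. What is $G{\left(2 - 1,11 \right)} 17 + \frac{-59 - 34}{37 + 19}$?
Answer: $\frac{10379}{56} \approx 185.34$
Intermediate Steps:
$G{\left(2 - 1,11 \right)} 17 + \frac{-59 - 34}{37 + 19} = 11 \left(2 - 1\right) 17 + \frac{-59 - 34}{37 + 19} = 11 \left(2 - 1\right) 17 - \frac{93}{56} = 11 \cdot 1 \cdot 17 - \frac{93}{56} = 11 \cdot 17 - \frac{93}{56} = 187 - \frac{93}{56} = \frac{10379}{56}$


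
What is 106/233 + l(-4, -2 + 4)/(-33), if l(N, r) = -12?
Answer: 2098/2563 ≈ 0.81857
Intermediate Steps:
106/233 + l(-4, -2 + 4)/(-33) = 106/233 - 12/(-33) = 106*(1/233) - 12*(-1/33) = 106/233 + 4/11 = 2098/2563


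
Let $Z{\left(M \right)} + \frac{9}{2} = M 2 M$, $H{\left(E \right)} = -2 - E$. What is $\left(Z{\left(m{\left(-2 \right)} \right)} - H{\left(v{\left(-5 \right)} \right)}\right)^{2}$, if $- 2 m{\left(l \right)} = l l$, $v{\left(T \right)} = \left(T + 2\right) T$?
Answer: $\frac{1681}{4} \approx 420.25$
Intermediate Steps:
$v{\left(T \right)} = T \left(2 + T\right)$ ($v{\left(T \right)} = \left(2 + T\right) T = T \left(2 + T\right)$)
$m{\left(l \right)} = - \frac{l^{2}}{2}$ ($m{\left(l \right)} = - \frac{l l}{2} = - \frac{l^{2}}{2}$)
$Z{\left(M \right)} = - \frac{9}{2} + 2 M^{2}$ ($Z{\left(M \right)} = - \frac{9}{2} + M 2 M = - \frac{9}{2} + 2 M M = - \frac{9}{2} + 2 M^{2}$)
$\left(Z{\left(m{\left(-2 \right)} \right)} - H{\left(v{\left(-5 \right)} \right)}\right)^{2} = \left(\left(- \frac{9}{2} + 2 \left(- \frac{\left(-2\right)^{2}}{2}\right)^{2}\right) - \left(-2 - - 5 \left(2 - 5\right)\right)\right)^{2} = \left(\left(- \frac{9}{2} + 2 \left(\left(- \frac{1}{2}\right) 4\right)^{2}\right) - \left(-2 - \left(-5\right) \left(-3\right)\right)\right)^{2} = \left(\left(- \frac{9}{2} + 2 \left(-2\right)^{2}\right) - \left(-2 - 15\right)\right)^{2} = \left(\left(- \frac{9}{2} + 2 \cdot 4\right) - \left(-2 - 15\right)\right)^{2} = \left(\left(- \frac{9}{2} + 8\right) - -17\right)^{2} = \left(\frac{7}{2} + 17\right)^{2} = \left(\frac{41}{2}\right)^{2} = \frac{1681}{4}$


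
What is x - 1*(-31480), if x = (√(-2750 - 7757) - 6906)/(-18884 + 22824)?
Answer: 62012147/1970 + I*√10507/3940 ≈ 31478.0 + 0.026016*I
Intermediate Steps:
x = -3453/1970 + I*√10507/3940 (x = (√(-10507) - 6906)/3940 = (I*√10507 - 6906)*(1/3940) = (-6906 + I*√10507)*(1/3940) = -3453/1970 + I*√10507/3940 ≈ -1.7528 + 0.026016*I)
x - 1*(-31480) = (-3453/1970 + I*√10507/3940) - 1*(-31480) = (-3453/1970 + I*√10507/3940) + 31480 = 62012147/1970 + I*√10507/3940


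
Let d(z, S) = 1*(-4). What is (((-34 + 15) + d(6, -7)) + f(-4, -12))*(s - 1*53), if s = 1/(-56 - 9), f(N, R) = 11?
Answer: 41352/65 ≈ 636.18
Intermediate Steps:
d(z, S) = -4
s = -1/65 (s = 1/(-65) = -1/65 ≈ -0.015385)
(((-34 + 15) + d(6, -7)) + f(-4, -12))*(s - 1*53) = (((-34 + 15) - 4) + 11)*(-1/65 - 1*53) = ((-19 - 4) + 11)*(-1/65 - 53) = (-23 + 11)*(-3446/65) = -12*(-3446/65) = 41352/65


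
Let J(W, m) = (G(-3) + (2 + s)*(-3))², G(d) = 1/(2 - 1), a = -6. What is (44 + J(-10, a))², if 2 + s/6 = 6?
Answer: 35676729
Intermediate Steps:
s = 24 (s = -12 + 6*6 = -12 + 36 = 24)
G(d) = 1 (G(d) = 1/1 = 1)
J(W, m) = 5929 (J(W, m) = (1 + (2 + 24)*(-3))² = (1 + 26*(-3))² = (1 - 78)² = (-77)² = 5929)
(44 + J(-10, a))² = (44 + 5929)² = 5973² = 35676729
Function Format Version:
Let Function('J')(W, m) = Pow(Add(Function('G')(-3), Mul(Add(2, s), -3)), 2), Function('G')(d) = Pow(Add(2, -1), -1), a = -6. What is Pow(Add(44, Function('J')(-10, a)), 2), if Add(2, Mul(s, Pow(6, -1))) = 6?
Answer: 35676729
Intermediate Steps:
s = 24 (s = Add(-12, Mul(6, 6)) = Add(-12, 36) = 24)
Function('G')(d) = 1 (Function('G')(d) = Pow(1, -1) = 1)
Function('J')(W, m) = 5929 (Function('J')(W, m) = Pow(Add(1, Mul(Add(2, 24), -3)), 2) = Pow(Add(1, Mul(26, -3)), 2) = Pow(Add(1, -78), 2) = Pow(-77, 2) = 5929)
Pow(Add(44, Function('J')(-10, a)), 2) = Pow(Add(44, 5929), 2) = Pow(5973, 2) = 35676729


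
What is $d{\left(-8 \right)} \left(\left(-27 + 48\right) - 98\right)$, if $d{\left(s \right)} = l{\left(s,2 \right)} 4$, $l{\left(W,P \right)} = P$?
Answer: $-616$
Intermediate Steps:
$d{\left(s \right)} = 8$ ($d{\left(s \right)} = 2 \cdot 4 = 8$)
$d{\left(-8 \right)} \left(\left(-27 + 48\right) - 98\right) = 8 \left(\left(-27 + 48\right) - 98\right) = 8 \left(21 - 98\right) = 8 \left(-77\right) = -616$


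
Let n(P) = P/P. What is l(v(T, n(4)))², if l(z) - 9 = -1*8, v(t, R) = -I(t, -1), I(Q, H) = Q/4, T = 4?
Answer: 1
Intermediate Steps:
n(P) = 1
I(Q, H) = Q/4 (I(Q, H) = Q*(¼) = Q/4)
v(t, R) = -t/4
l(z) = 1 (l(z) = 9 - 1*8 = 9 - 8 = 1)
l(v(T, n(4)))² = 1² = 1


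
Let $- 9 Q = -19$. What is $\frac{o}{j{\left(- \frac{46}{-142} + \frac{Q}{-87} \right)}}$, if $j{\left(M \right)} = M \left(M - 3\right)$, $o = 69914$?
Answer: $- \frac{108037462704093}{1250491270} \approx -86396.0$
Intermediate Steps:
$Q = \frac{19}{9}$ ($Q = \left(- \frac{1}{9}\right) \left(-19\right) = \frac{19}{9} \approx 2.1111$)
$j{\left(M \right)} = M \left(-3 + M\right)$
$\frac{o}{j{\left(- \frac{46}{-142} + \frac{Q}{-87} \right)}} = \frac{69914}{\left(- \frac{46}{-142} + \frac{19}{9 \left(-87\right)}\right) \left(-3 + \left(- \frac{46}{-142} + \frac{19}{9 \left(-87\right)}\right)\right)} = \frac{69914}{\left(\left(-46\right) \left(- \frac{1}{142}\right) + \frac{19}{9} \left(- \frac{1}{87}\right)\right) \left(-3 + \left(\left(-46\right) \left(- \frac{1}{142}\right) + \frac{19}{9} \left(- \frac{1}{87}\right)\right)\right)} = \frac{69914}{\left(\frac{23}{71} - \frac{19}{783}\right) \left(-3 + \left(\frac{23}{71} - \frac{19}{783}\right)\right)} = \frac{69914}{\frac{16660}{55593} \left(-3 + \frac{16660}{55593}\right)} = \frac{69914}{\frac{16660}{55593} \left(- \frac{150119}{55593}\right)} = \frac{69914}{- \frac{2500982540}{3090581649}} = 69914 \left(- \frac{3090581649}{2500982540}\right) = - \frac{108037462704093}{1250491270}$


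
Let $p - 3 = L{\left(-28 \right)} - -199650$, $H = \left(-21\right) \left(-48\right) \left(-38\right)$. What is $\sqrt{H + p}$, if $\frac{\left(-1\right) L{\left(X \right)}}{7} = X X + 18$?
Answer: $\sqrt{155735} \approx 394.63$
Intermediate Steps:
$L{\left(X \right)} = -126 - 7 X^{2}$ ($L{\left(X \right)} = - 7 \left(X X + 18\right) = - 7 \left(X^{2} + 18\right) = - 7 \left(18 + X^{2}\right) = -126 - 7 X^{2}$)
$H = -38304$ ($H = 1008 \left(-38\right) = -38304$)
$p = 194039$ ($p = 3 - \left(-199524 + 5488\right) = 3 + \left(\left(-126 - 5488\right) + 199650\right) = 3 + \left(-5614 + 199650\right) = 3 + 194036 = 194039$)
$\sqrt{H + p} = \sqrt{-38304 + 194039} = \sqrt{155735}$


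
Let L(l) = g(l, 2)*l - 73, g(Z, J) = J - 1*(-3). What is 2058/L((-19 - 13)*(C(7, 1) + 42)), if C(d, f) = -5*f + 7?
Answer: -686/2371 ≈ -0.28933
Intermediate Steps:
g(Z, J) = 3 + J (g(Z, J) = J + 3 = 3 + J)
C(d, f) = 7 - 5*f
L(l) = -73 + 5*l (L(l) = (3 + 2)*l - 73 = 5*l - 73 = -73 + 5*l)
2058/L((-19 - 13)*(C(7, 1) + 42)) = 2058/(-73 + 5*((-19 - 13)*((7 - 5*1) + 42))) = 2058/(-73 + 5*(-32*((7 - 5) + 42))) = 2058/(-73 + 5*(-32*(2 + 42))) = 2058/(-73 + 5*(-32*44)) = 2058/(-73 + 5*(-1408)) = 2058/(-73 - 7040) = 2058/(-7113) = 2058*(-1/7113) = -686/2371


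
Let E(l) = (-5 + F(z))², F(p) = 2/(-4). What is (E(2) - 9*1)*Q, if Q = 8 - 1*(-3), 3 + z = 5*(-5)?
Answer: 935/4 ≈ 233.75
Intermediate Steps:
z = -28 (z = -3 + 5*(-5) = -3 - 25 = -28)
F(p) = -½ (F(p) = 2*(-¼) = -½)
Q = 11 (Q = 8 + 3 = 11)
E(l) = 121/4 (E(l) = (-5 - ½)² = (-11/2)² = 121/4)
(E(2) - 9*1)*Q = (121/4 - 9*1)*11 = (121/4 - 9)*11 = (85/4)*11 = 935/4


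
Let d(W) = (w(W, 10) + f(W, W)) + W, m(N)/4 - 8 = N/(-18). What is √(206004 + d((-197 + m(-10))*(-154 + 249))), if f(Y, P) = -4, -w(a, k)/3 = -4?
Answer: 11*√14173/3 ≈ 436.52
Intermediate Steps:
w(a, k) = 12 (w(a, k) = -3*(-4) = 12)
m(N) = 32 - 2*N/9 (m(N) = 32 + 4*(N/(-18)) = 32 + 4*(N*(-1/18)) = 32 + 4*(-N/18) = 32 - 2*N/9)
d(W) = 8 + W (d(W) = (12 - 4) + W = 8 + W)
√(206004 + d((-197 + m(-10))*(-154 + 249))) = √(206004 + (8 + (-197 + (32 - 2/9*(-10)))*(-154 + 249))) = √(206004 + (8 + (-197 + (32 + 20/9))*95)) = √(206004 + (8 + (-197 + 308/9)*95)) = √(206004 + (8 - 1465/9*95)) = √(206004 + (8 - 139175/9)) = √(206004 - 139103/9) = √(1714933/9) = 11*√14173/3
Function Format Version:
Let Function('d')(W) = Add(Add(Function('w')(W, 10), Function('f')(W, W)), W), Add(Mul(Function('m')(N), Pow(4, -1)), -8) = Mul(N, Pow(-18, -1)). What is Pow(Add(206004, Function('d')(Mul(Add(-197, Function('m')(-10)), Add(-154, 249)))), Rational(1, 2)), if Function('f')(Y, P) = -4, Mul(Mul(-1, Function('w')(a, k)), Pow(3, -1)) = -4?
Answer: Mul(Rational(11, 3), Pow(14173, Rational(1, 2))) ≈ 436.52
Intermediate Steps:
Function('w')(a, k) = 12 (Function('w')(a, k) = Mul(-3, -4) = 12)
Function('m')(N) = Add(32, Mul(Rational(-2, 9), N)) (Function('m')(N) = Add(32, Mul(4, Mul(N, Pow(-18, -1)))) = Add(32, Mul(4, Mul(N, Rational(-1, 18)))) = Add(32, Mul(4, Mul(Rational(-1, 18), N))) = Add(32, Mul(Rational(-2, 9), N)))
Function('d')(W) = Add(8, W) (Function('d')(W) = Add(Add(12, -4), W) = Add(8, W))
Pow(Add(206004, Function('d')(Mul(Add(-197, Function('m')(-10)), Add(-154, 249)))), Rational(1, 2)) = Pow(Add(206004, Add(8, Mul(Add(-197, Add(32, Mul(Rational(-2, 9), -10))), Add(-154, 249)))), Rational(1, 2)) = Pow(Add(206004, Add(8, Mul(Add(-197, Add(32, Rational(20, 9))), 95))), Rational(1, 2)) = Pow(Add(206004, Add(8, Mul(Add(-197, Rational(308, 9)), 95))), Rational(1, 2)) = Pow(Add(206004, Add(8, Mul(Rational(-1465, 9), 95))), Rational(1, 2)) = Pow(Add(206004, Add(8, Rational(-139175, 9))), Rational(1, 2)) = Pow(Add(206004, Rational(-139103, 9)), Rational(1, 2)) = Pow(Rational(1714933, 9), Rational(1, 2)) = Mul(Rational(11, 3), Pow(14173, Rational(1, 2)))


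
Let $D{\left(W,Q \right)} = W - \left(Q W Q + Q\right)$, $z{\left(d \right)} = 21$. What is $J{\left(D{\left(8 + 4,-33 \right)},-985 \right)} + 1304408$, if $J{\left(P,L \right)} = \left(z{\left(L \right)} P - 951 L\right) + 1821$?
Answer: $1969481$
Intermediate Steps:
$D{\left(W,Q \right)} = W - Q - W Q^{2}$ ($D{\left(W,Q \right)} = W - \left(W Q^{2} + Q\right) = W - \left(Q + W Q^{2}\right) = W - Q - W Q^{2}$)
$J{\left(P,L \right)} = 1821 - 951 L + 21 P$ ($J{\left(P,L \right)} = \left(21 P - 951 L\right) + 1821 = \left(- 951 L + 21 P\right) + 1821 = 1821 - 951 L + 21 P$)
$J{\left(D{\left(8 + 4,-33 \right)},-985 \right)} + 1304408 = \left(1821 - -936735 + 21 \left(\left(8 + 4\right) - -33 - \left(8 + 4\right) \left(-33\right)^{2}\right)\right) + 1304408 = \left(1821 + 936735 + 21 \left(12 + 33 - 12 \cdot 1089\right)\right) + 1304408 = \left(1821 + 936735 + 21 \left(12 + 33 - 13068\right)\right) + 1304408 = \left(1821 + 936735 + 21 \left(-13023\right)\right) + 1304408 = \left(1821 + 936735 - 273483\right) + 1304408 = 665073 + 1304408 = 1969481$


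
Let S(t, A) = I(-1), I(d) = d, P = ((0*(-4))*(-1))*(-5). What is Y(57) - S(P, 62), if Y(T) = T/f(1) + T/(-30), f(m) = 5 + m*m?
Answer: 43/5 ≈ 8.6000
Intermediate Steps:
P = 0 (P = (0*(-1))*(-5) = 0*(-5) = 0)
f(m) = 5 + m²
S(t, A) = -1
Y(T) = 2*T/15 (Y(T) = T/(5 + 1²) + T/(-30) = T/(5 + 1) + T*(-1/30) = T/6 - T/30 = 2*T/15)
Y(57) - S(P, 62) = (2/15)*57 - 1*(-1) = 38/5 + 1 = 43/5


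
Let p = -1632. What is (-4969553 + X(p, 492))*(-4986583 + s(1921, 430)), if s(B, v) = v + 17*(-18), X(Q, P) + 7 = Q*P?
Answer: 28784354523336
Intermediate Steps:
X(Q, P) = -7 + P*Q (X(Q, P) = -7 + Q*P = -7 + P*Q)
s(B, v) = -306 + v (s(B, v) = v - 306 = -306 + v)
(-4969553 + X(p, 492))*(-4986583 + s(1921, 430)) = (-4969553 + (-7 + 492*(-1632)))*(-4986583 + (-306 + 430)) = (-4969553 + (-7 - 802944))*(-4986583 + 124) = (-4969553 - 802951)*(-4986459) = -5772504*(-4986459) = 28784354523336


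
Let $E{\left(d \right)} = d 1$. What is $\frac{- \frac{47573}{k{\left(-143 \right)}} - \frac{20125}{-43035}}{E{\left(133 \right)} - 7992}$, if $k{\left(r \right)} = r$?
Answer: $- \frac{410036386}{9672865059} \approx -0.04239$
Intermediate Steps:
$E{\left(d \right)} = d$
$\frac{- \frac{47573}{k{\left(-143 \right)}} - \frac{20125}{-43035}}{E{\left(133 \right)} - 7992} = \frac{- \frac{47573}{-143} - \frac{20125}{-43035}}{133 - 7992} = \frac{\left(-47573\right) \left(- \frac{1}{143}\right) - - \frac{4025}{8607}}{133 - 7992} = \frac{\frac{47573}{143} + \frac{4025}{8607}}{-7859} = \frac{410036386}{1230801} \left(- \frac{1}{7859}\right) = - \frac{410036386}{9672865059}$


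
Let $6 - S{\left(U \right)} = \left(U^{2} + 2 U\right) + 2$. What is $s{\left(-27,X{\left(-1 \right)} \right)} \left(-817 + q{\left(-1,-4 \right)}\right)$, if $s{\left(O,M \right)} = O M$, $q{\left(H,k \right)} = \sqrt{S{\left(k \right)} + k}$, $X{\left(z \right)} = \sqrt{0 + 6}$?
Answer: $22059 \sqrt{6} - 108 i \sqrt{3} \approx 54033.0 - 187.06 i$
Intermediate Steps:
$S{\left(U \right)} = 4 - U^{2} - 2 U$ ($S{\left(U \right)} = 6 - \left(\left(U^{2} + 2 U\right) + 2\right) = 6 - \left(2 + U^{2} + 2 U\right) = 4 - U^{2} - 2 U$)
$X{\left(z \right)} = \sqrt{6}$
$q{\left(H,k \right)} = \sqrt{4 - k - k^{2}}$ ($q{\left(H,k \right)} = \sqrt{\left(4 - k^{2} - 2 k\right) + k} = \sqrt{4 - k - k^{2}}$)
$s{\left(O,M \right)} = M O$
$s{\left(-27,X{\left(-1 \right)} \right)} \left(-817 + q{\left(-1,-4 \right)}\right) = \sqrt{6} \left(-27\right) \left(-817 + \sqrt{4 - -4 - \left(-4\right)^{2}}\right) = - 27 \sqrt{6} \left(-817 + \sqrt{4 + 4 - 16}\right) = - 27 \sqrt{6} \left(-817 + \sqrt{-8}\right) = - 27 \sqrt{6} \left(-817 + 2 i \sqrt{2}\right)$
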